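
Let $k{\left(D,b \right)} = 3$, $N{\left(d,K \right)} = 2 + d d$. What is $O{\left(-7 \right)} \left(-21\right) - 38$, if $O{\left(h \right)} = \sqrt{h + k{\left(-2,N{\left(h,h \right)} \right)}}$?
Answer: $-38 - 42 i \approx -38.0 - 42.0 i$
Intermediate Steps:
$N{\left(d,K \right)} = 2 + d^{2}$
$O{\left(h \right)} = \sqrt{3 + h}$ ($O{\left(h \right)} = \sqrt{h + 3} = \sqrt{3 + h}$)
$O{\left(-7 \right)} \left(-21\right) - 38 = \sqrt{3 - 7} \left(-21\right) - 38 = \sqrt{-4} \left(-21\right) - 38 = 2 i \left(-21\right) - 38 = - 42 i - 38 = -38 - 42 i$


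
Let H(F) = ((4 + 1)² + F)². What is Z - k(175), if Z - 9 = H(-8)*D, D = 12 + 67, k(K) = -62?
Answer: 22902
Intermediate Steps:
H(F) = (25 + F)² (H(F) = (5² + F)² = (25 + F)²)
D = 79
Z = 22840 (Z = 9 + (25 - 8)²*79 = 9 + 17²*79 = 9 + 289*79 = 9 + 22831 = 22840)
Z - k(175) = 22840 - 1*(-62) = 22840 + 62 = 22902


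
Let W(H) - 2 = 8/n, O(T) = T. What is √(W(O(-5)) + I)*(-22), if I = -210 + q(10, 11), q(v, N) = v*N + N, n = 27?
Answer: -22*I*√7023/9 ≈ -204.85*I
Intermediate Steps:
W(H) = 62/27 (W(H) = 2 + 8/27 = 62/27)
q(v, N) = N + N*v (q(v, N) = N*v + N = N + N*v)
I = -89 (I = -210 + 11*(1 + 10) = -210 + 11*11 = -210 + 121 = -89)
√(W(O(-5)) + I)*(-22) = √(62/27 - 89)*(-22) = √(-2341/27)*(-22) = (I*√7023/9)*(-22) = -22*I*√7023/9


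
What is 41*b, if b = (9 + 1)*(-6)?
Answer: -2460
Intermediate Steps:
b = -60 (b = 10*(-6) = -60)
41*b = 41*(-60) = -2460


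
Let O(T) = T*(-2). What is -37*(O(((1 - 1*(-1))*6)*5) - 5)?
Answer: 4625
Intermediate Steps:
O(T) = -2*T
-37*(O(((1 - 1*(-1))*6)*5) - 5) = -37*(-2*(1 - 1*(-1))*6*5 - 5) = -37*(-2*(1 + 1)*6*5 - 5) = -37*(-2*2*6*5 - 5) = -37*(-24*5 - 5) = -37*(-2*60 - 5) = -37*(-120 - 5) = -37*(-125) = 4625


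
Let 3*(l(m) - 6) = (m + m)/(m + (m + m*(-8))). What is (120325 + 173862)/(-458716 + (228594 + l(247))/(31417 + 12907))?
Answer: -117355901292/182987094457 ≈ -0.64133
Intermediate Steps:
l(m) = 53/9 (l(m) = 6 + ((m + m)/(m + (m + m*(-8))))/3 = 6 + ((2*m)/(m + (m - 8*m)))/3 = 6 + ((2*m)/(m - 7*m))/3 = 6 + ((2*m)/((-6*m)))/3 = 6 + ((2*m)*(-1/(6*m)))/3 = 6 + (1/3)*(-1/3) = 6 - 1/9 = 53/9)
(120325 + 173862)/(-458716 + (228594 + l(247))/(31417 + 12907)) = (120325 + 173862)/(-458716 + (228594 + 53/9)/(31417 + 12907)) = 294187/(-458716 + (2057399/9)/44324) = 294187/(-458716 + (2057399/9)*(1/44324)) = 294187/(-458716 + 2057399/398916) = 294187/(-182987094457/398916) = 294187*(-398916/182987094457) = -117355901292/182987094457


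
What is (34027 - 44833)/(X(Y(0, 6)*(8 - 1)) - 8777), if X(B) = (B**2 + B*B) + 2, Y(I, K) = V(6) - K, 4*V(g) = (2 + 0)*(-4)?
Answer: 10806/2503 ≈ 4.3172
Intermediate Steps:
V(g) = -2 (V(g) = ((2 + 0)*(-4))/4 = (2*(-4))/4 = (1/4)*(-8) = -2)
Y(I, K) = -2 - K
X(B) = 2 + 2*B**2 (X(B) = (B**2 + B**2) + 2 = 2*B**2 + 2 = 2 + 2*B**2)
(34027 - 44833)/(X(Y(0, 6)*(8 - 1)) - 8777) = (34027 - 44833)/((2 + 2*((-2 - 1*6)*(8 - 1))**2) - 8777) = -10806/((2 + 2*((-2 - 6)*7)**2) - 8777) = -10806/((2 + 2*(-8*7)**2) - 8777) = -10806/((2 + 2*(-56)**2) - 8777) = -10806/((2 + 2*3136) - 8777) = -10806/((2 + 6272) - 8777) = -10806/(6274 - 8777) = -10806/(-2503) = -10806*(-1/2503) = 10806/2503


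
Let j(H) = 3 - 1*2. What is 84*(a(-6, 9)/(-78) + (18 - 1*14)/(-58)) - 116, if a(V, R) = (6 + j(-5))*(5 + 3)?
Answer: -68652/377 ≈ -182.10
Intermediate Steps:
j(H) = 1 (j(H) = 3 - 2 = 1)
a(V, R) = 56 (a(V, R) = (6 + 1)*(5 + 3) = 7*8 = 56)
84*(a(-6, 9)/(-78) + (18 - 1*14)/(-58)) - 116 = 84*(56/(-78) + (18 - 1*14)/(-58)) - 116 = 84*(56*(-1/78) + (18 - 14)*(-1/58)) - 116 = 84*(-28/39 + 4*(-1/58)) - 116 = 84*(-28/39 - 2/29) - 116 = 84*(-890/1131) - 116 = -24920/377 - 116 = -68652/377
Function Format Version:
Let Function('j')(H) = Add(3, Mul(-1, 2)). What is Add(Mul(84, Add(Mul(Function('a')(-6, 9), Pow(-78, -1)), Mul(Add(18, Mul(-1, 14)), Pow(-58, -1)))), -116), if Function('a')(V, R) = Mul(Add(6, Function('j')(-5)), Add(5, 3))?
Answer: Rational(-68652, 377) ≈ -182.10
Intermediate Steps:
Function('j')(H) = 1 (Function('j')(H) = Add(3, -2) = 1)
Function('a')(V, R) = 56 (Function('a')(V, R) = Mul(Add(6, 1), Add(5, 3)) = Mul(7, 8) = 56)
Add(Mul(84, Add(Mul(Function('a')(-6, 9), Pow(-78, -1)), Mul(Add(18, Mul(-1, 14)), Pow(-58, -1)))), -116) = Add(Mul(84, Add(Mul(56, Pow(-78, -1)), Mul(Add(18, Mul(-1, 14)), Pow(-58, -1)))), -116) = Add(Mul(84, Add(Mul(56, Rational(-1, 78)), Mul(Add(18, -14), Rational(-1, 58)))), -116) = Add(Mul(84, Add(Rational(-28, 39), Mul(4, Rational(-1, 58)))), -116) = Add(Mul(84, Add(Rational(-28, 39), Rational(-2, 29))), -116) = Add(Mul(84, Rational(-890, 1131)), -116) = Add(Rational(-24920, 377), -116) = Rational(-68652, 377)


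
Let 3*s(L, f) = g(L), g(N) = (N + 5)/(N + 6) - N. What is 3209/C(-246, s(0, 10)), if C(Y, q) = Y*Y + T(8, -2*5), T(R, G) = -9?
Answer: 3209/60507 ≈ 0.053035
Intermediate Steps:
g(N) = -N + (5 + N)/(6 + N) (g(N) = (5 + N)/(6 + N) - N = -N + (5 + N)/(6 + N))
s(L, f) = (5 - L**2 - 5*L)/(3*(6 + L)) (s(L, f) = ((5 - L**2 - 5*L)/(6 + L))/3 = (5 - L**2 - 5*L)/(3*(6 + L)))
C(Y, q) = -9 + Y**2 (C(Y, q) = Y*Y - 9 = Y**2 - 9 = -9 + Y**2)
3209/C(-246, s(0, 10)) = 3209/(-9 + (-246)**2) = 3209/(-9 + 60516) = 3209/60507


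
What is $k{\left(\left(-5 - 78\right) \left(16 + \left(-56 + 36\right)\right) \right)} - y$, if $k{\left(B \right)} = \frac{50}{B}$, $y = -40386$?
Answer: $\frac{6704101}{166} \approx 40386.0$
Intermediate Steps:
$k{\left(\left(-5 - 78\right) \left(16 + \left(-56 + 36\right)\right) \right)} - y = \frac{50}{\left(-5 - 78\right) \left(16 + \left(-56 + 36\right)\right)} - -40386 = \frac{50}{\left(-83\right) \left(16 - 20\right)} + 40386 = \frac{50}{\left(-83\right) \left(-4\right)} + 40386 = \frac{50}{332} + 40386 = 50 \cdot \frac{1}{332} + 40386 = \frac{25}{166} + 40386 = \frac{6704101}{166}$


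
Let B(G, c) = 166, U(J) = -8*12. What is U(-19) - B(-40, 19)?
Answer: -262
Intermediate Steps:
U(J) = -96
U(-19) - B(-40, 19) = -96 - 1*166 = -96 - 166 = -262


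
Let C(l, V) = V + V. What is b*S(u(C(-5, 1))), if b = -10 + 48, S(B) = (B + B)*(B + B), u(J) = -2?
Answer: 608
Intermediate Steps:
C(l, V) = 2*V
S(B) = 4*B² (S(B) = (2*B)*(2*B) = 4*B²)
b = 38
b*S(u(C(-5, 1))) = 38*(4*(-2)²) = 38*(4*4) = 38*16 = 608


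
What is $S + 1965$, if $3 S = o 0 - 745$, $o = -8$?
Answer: $\frac{5150}{3} \approx 1716.7$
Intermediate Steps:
$S = - \frac{745}{3}$ ($S = \frac{\left(-8\right) 0 - 745}{3} = \frac{0 - 745}{3} = \frac{1}{3} \left(-745\right) = - \frac{745}{3} \approx -248.33$)
$S + 1965 = - \frac{745}{3} + 1965 = \frac{5150}{3}$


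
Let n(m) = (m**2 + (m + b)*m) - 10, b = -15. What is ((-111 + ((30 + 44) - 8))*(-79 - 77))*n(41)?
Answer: 19213740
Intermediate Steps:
n(m) = -10 + m**2 + m*(-15 + m) (n(m) = (m**2 + (m - 15)*m) - 10 = (m**2 + (-15 + m)*m) - 10 = (m**2 + m*(-15 + m)) - 10 = -10 + m**2 + m*(-15 + m))
((-111 + ((30 + 44) - 8))*(-79 - 77))*n(41) = ((-111 + ((30 + 44) - 8))*(-79 - 77))*(-10 - 15*41 + 2*41**2) = ((-111 + (74 - 8))*(-156))*(-10 - 615 + 2*1681) = ((-111 + 66)*(-156))*(-10 - 615 + 3362) = -45*(-156)*2737 = 7020*2737 = 19213740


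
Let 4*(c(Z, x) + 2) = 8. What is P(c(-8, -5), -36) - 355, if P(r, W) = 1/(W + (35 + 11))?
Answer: -3549/10 ≈ -354.90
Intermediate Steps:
c(Z, x) = 0 (c(Z, x) = -2 + (¼)*8 = -2 + 2 = 0)
P(r, W) = 1/(46 + W) (P(r, W) = 1/(W + 46) = 1/(46 + W))
P(c(-8, -5), -36) - 355 = 1/(46 - 36) - 355 = 1/10 - 355 = ⅒ - 355 = -3549/10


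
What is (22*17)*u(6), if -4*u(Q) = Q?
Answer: -561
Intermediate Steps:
u(Q) = -Q/4
(22*17)*u(6) = (22*17)*(-¼*6) = 374*(-3/2) = -561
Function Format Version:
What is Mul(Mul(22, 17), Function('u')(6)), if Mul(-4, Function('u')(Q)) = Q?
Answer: -561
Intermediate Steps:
Function('u')(Q) = Mul(Rational(-1, 4), Q)
Mul(Mul(22, 17), Function('u')(6)) = Mul(Mul(22, 17), Mul(Rational(-1, 4), 6)) = Mul(374, Rational(-3, 2)) = -561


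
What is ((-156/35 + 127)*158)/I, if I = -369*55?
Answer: -677662/710325 ≈ -0.95402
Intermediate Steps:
I = -20295
((-156/35 + 127)*158)/I = ((-156/35 + 127)*158)/(-20295) = ((-156*1/35 + 127)*158)*(-1/20295) = ((-156/35 + 127)*158)*(-1/20295) = ((4289/35)*158)*(-1/20295) = (677662/35)*(-1/20295) = -677662/710325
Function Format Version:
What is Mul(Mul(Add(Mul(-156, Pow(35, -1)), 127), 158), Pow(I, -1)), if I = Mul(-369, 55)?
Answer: Rational(-677662, 710325) ≈ -0.95402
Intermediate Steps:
I = -20295
Mul(Mul(Add(Mul(-156, Pow(35, -1)), 127), 158), Pow(I, -1)) = Mul(Mul(Add(Mul(-156, Pow(35, -1)), 127), 158), Pow(-20295, -1)) = Mul(Mul(Add(Mul(-156, Rational(1, 35)), 127), 158), Rational(-1, 20295)) = Mul(Mul(Add(Rational(-156, 35), 127), 158), Rational(-1, 20295)) = Mul(Mul(Rational(4289, 35), 158), Rational(-1, 20295)) = Mul(Rational(677662, 35), Rational(-1, 20295)) = Rational(-677662, 710325)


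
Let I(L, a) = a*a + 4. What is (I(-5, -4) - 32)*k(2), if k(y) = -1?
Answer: 12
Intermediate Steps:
I(L, a) = 4 + a² (I(L, a) = a² + 4 = 4 + a²)
(I(-5, -4) - 32)*k(2) = ((4 + (-4)²) - 32)*(-1) = ((4 + 16) - 32)*(-1) = (20 - 32)*(-1) = -12*(-1) = 12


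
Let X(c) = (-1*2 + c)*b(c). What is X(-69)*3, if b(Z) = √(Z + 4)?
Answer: -213*I*√65 ≈ -1717.3*I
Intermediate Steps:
b(Z) = √(4 + Z)
X(c) = √(4 + c)*(-2 + c) (X(c) = (-1*2 + c)*√(4 + c) = (-2 + c)*√(4 + c) = √(4 + c)*(-2 + c))
X(-69)*3 = (√(4 - 69)*(-2 - 69))*3 = (√(-65)*(-71))*3 = ((I*√65)*(-71))*3 = -71*I*√65*3 = -213*I*√65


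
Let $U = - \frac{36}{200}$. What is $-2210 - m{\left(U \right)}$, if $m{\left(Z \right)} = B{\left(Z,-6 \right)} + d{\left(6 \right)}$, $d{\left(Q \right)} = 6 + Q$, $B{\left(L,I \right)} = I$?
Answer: $-2216$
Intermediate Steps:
$U = - \frac{9}{50}$ ($U = \left(-36\right) \frac{1}{200} = - \frac{9}{50} \approx -0.18$)
$m{\left(Z \right)} = 6$ ($m{\left(Z \right)} = -6 + \left(6 + 6\right) = -6 + 12 = 6$)
$-2210 - m{\left(U \right)} = -2210 - 6 = -2216$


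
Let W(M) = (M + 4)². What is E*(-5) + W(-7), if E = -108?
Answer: 549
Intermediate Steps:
W(M) = (4 + M)²
E*(-5) + W(-7) = -108*(-5) + (4 - 7)² = 540 + (-3)² = 540 + 9 = 549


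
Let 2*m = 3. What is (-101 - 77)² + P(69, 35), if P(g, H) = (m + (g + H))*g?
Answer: 77927/2 ≈ 38964.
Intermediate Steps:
m = 3/2 (m = (½)*3 = 3/2 ≈ 1.5000)
P(g, H) = g*(3/2 + H + g) (P(g, H) = (3/2 + (g + H))*g = (3/2 + (H + g))*g = (3/2 + H + g)*g = g*(3/2 + H + g))
(-101 - 77)² + P(69, 35) = (-101 - 77)² + (½)*69*(3 + 2*35 + 2*69) = (-178)² + (½)*69*(3 + 70 + 138) = 31684 + (½)*69*211 = 31684 + 14559/2 = 77927/2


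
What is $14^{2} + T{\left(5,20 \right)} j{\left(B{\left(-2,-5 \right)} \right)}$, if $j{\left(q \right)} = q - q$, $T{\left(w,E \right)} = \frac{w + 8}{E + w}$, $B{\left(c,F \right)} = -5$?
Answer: $196$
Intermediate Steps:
$T{\left(w,E \right)} = \frac{8 + w}{E + w}$
$j{\left(q \right)} = 0$
$14^{2} + T{\left(5,20 \right)} j{\left(B{\left(-2,-5 \right)} \right)} = 14^{2} + \frac{8 + 5}{20 + 5} \cdot 0 = 196 + \frac{1}{25} \cdot 13 \cdot 0 = 196 + \frac{13}{25} \cdot 0 = 196 + 0 = 196$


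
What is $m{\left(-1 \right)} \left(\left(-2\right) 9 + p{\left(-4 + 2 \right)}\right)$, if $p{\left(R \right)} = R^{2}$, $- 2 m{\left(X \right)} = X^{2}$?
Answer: $7$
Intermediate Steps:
$m{\left(X \right)} = - \frac{X^{2}}{2}$
$m{\left(-1 \right)} \left(\left(-2\right) 9 + p{\left(-4 + 2 \right)}\right) = - \frac{\left(-1\right)^{2}}{2} \left(\left(-2\right) 9 + \left(-4 + 2\right)^{2}\right) = \left(- \frac{1}{2}\right) 1 \left(-18 + \left(-2\right)^{2}\right) = - \frac{-18 + 4}{2} = \left(- \frac{1}{2}\right) \left(-14\right) = 7$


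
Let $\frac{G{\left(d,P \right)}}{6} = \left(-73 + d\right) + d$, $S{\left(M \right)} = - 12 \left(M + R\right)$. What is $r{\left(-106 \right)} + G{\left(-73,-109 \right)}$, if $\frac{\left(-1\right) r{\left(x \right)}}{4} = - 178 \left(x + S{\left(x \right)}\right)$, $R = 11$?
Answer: $734894$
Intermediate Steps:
$S{\left(M \right)} = -132 - 12 M$ ($S{\left(M \right)} = - 12 \left(M + 11\right) = - 12 \left(11 + M\right) = -132 - 12 M$)
$G{\left(d,P \right)} = -438 + 12 d$ ($G{\left(d,P \right)} = 6 \left(\left(-73 + d\right) + d\right) = 6 \left(-73 + 2 d\right) = -438 + 12 d$)
$r{\left(x \right)} = -93984 - 7832 x$ ($r{\left(x \right)} = - 4 \left(- 178 \left(x - \left(132 + 12 x\right)\right)\right) = - 4 \left(- 178 \left(-132 - 11 x\right)\right) = - 4 \left(23496 + 1958 x\right) = -93984 - 7832 x$)
$r{\left(-106 \right)} + G{\left(-73,-109 \right)} = \left(-93984 - -830192\right) + \left(-438 + 12 \left(-73\right)\right) = \left(-93984 + 830192\right) - 1314 = 736208 - 1314 = 734894$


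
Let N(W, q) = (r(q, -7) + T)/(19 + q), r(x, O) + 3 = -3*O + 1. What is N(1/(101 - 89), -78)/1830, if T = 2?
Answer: -7/35990 ≈ -0.00019450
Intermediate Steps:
r(x, O) = -2 - 3*O (r(x, O) = -3 + (-3*O + 1) = -3 + (1 - 3*O) = -2 - 3*O)
N(W, q) = 21/(19 + q) (N(W, q) = ((-2 - 3*(-7)) + 2)/(19 + q) = ((-2 + 21) + 2)/(19 + q) = (19 + 2)/(19 + q) = 21/(19 + q))
N(1/(101 - 89), -78)/1830 = (21/(19 - 78))/1830 = (21/(-59))*(1/1830) = (21*(-1/59))*(1/1830) = -21/59*1/1830 = -7/35990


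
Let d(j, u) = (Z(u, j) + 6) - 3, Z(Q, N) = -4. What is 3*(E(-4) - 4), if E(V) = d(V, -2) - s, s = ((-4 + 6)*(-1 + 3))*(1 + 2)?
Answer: -51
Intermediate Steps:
s = 12 (s = (2*2)*3 = 4*3 = 12)
d(j, u) = -1 (d(j, u) = (-4 + 6) - 3 = 2 - 3 = -1)
E(V) = -13 (E(V) = -1 - 1*12 = -1 - 12 = -13)
3*(E(-4) - 4) = 3*(-13 - 4) = 3*(-17) = -51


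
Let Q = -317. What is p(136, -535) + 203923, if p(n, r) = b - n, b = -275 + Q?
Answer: 203195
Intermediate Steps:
b = -592 (b = -275 - 317 = -592)
p(n, r) = -592 - n
p(136, -535) + 203923 = (-592 - 1*136) + 203923 = (-592 - 136) + 203923 = -728 + 203923 = 203195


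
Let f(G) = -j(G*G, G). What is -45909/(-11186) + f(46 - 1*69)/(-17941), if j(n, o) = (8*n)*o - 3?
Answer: -3443905/2606338 ≈ -1.3214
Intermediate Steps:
j(n, o) = -3 + 8*n*o (j(n, o) = 8*n*o - 3 = -3 + 8*n*o)
f(G) = 3 - 8*G**3 (f(G) = -(-3 + 8*(G*G)*G) = -(-3 + 8*G**2*G) = -(-3 + 8*G**3) = 3 - 8*G**3)
-45909/(-11186) + f(46 - 1*69)/(-17941) = -45909/(-11186) + (3 - 8*(46 - 1*69)**3)/(-17941) = -45909*(-1/11186) + (3 - 8*(46 - 69)**3)*(-1/17941) = 45909/11186 + (3 - 8*(-23)**3)*(-1/17941) = 45909/11186 + (3 - 8*(-12167))*(-1/17941) = 45909/11186 + (3 + 97336)*(-1/17941) = 45909/11186 + 97339*(-1/17941) = 45909/11186 - 8849/1631 = -3443905/2606338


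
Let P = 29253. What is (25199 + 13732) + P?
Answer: 68184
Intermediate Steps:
(25199 + 13732) + P = (25199 + 13732) + 29253 = 38931 + 29253 = 68184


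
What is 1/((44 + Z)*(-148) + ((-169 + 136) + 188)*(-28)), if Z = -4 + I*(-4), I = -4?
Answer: -1/12628 ≈ -7.9189e-5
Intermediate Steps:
Z = 12 (Z = -4 - 4*(-4) = -4 + 16 = 12)
1/((44 + Z)*(-148) + ((-169 + 136) + 188)*(-28)) = 1/((44 + 12)*(-148) + ((-169 + 136) + 188)*(-28)) = 1/(56*(-148) + (-33 + 188)*(-28)) = 1/(-8288 + 155*(-28)) = 1/(-8288 - 4340) = 1/(-12628) = -1/12628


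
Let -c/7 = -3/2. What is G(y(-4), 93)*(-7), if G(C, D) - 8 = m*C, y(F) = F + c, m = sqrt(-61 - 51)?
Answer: -56 - 182*I*sqrt(7) ≈ -56.0 - 481.53*I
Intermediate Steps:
c = 21/2 (c = -(-21)/2 = -7*(-3/2) = 21/2 ≈ 10.500)
m = 4*I*sqrt(7) (m = sqrt(-112) = 4*I*sqrt(7) ≈ 10.583*I)
y(F) = 21/2 + F (y(F) = F + 21/2 = 21/2 + F)
G(C, D) = 8 + 4*I*C*sqrt(7) (G(C, D) = 8 + (4*I*sqrt(7))*C = 8 + 4*I*C*sqrt(7))
G(y(-4), 93)*(-7) = (8 + 4*I*(21/2 - 4)*sqrt(7))*(-7) = (8 + 4*I*(13/2)*sqrt(7))*(-7) = (8 + 26*I*sqrt(7))*(-7) = -56 - 182*I*sqrt(7)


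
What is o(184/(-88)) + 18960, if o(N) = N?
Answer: 208537/11 ≈ 18958.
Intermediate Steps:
o(184/(-88)) + 18960 = 184/(-88) + 18960 = 184*(-1/88) + 18960 = -23/11 + 18960 = 208537/11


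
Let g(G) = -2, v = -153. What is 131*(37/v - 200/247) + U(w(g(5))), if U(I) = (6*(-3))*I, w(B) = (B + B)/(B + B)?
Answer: -5886047/37791 ≈ -155.75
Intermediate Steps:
w(B) = 1 (w(B) = (2*B)/((2*B)) = (2*B)*(1/(2*B)) = 1)
U(I) = -18*I
131*(37/v - 200/247) + U(w(g(5))) = 131*(37/(-153) - 200/247) - 18*1 = 131*(37*(-1/153) - 200*1/247) - 18 = 131*(-37/153 - 200/247) - 18 = 131*(-39739/37791) - 18 = -5205809/37791 - 18 = -5886047/37791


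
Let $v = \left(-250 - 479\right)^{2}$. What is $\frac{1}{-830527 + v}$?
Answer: $- \frac{1}{299086} \approx -3.3435 \cdot 10^{-6}$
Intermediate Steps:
$v = 531441$ ($v = \left(-729\right)^{2} = 531441$)
$\frac{1}{-830527 + v} = \frac{1}{-830527 + 531441} = \frac{1}{-299086} = - \frac{1}{299086}$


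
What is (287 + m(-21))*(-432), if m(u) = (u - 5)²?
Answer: -416016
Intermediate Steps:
m(u) = (-5 + u)²
(287 + m(-21))*(-432) = (287 + (-5 - 21)²)*(-432) = (287 + (-26)²)*(-432) = (287 + 676)*(-432) = 963*(-432) = -416016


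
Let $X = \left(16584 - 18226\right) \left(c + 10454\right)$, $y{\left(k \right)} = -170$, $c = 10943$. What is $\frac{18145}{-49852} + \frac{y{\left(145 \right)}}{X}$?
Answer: $- \frac{318747834445}{875746943324} \approx -0.36397$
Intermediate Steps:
$X = -35133874$ ($X = \left(16584 - 18226\right) \left(10943 + 10454\right) = \left(-1642\right) 21397 = -35133874$)
$\frac{18145}{-49852} + \frac{y{\left(145 \right)}}{X} = \frac{18145}{-49852} - \frac{170}{-35133874} = 18145 \left(- \frac{1}{49852}\right) - - \frac{85}{17566937} = - \frac{18145}{49852} + \frac{85}{17566937} = - \frac{318747834445}{875746943324}$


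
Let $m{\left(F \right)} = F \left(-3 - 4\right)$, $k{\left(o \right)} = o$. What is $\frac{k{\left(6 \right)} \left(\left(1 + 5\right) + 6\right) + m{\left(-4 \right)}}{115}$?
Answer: $\frac{20}{23} \approx 0.86957$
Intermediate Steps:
$m{\left(F \right)} = - 7 F$ ($m{\left(F \right)} = F \left(-7\right) = - 7 F$)
$\frac{k{\left(6 \right)} \left(\left(1 + 5\right) + 6\right) + m{\left(-4 \right)}}{115} = \frac{6 \left(\left(1 + 5\right) + 6\right) - -28}{115} = \left(6 \left(6 + 6\right) + 28\right) \frac{1}{115} = \left(6 \cdot 12 + 28\right) \frac{1}{115} = \left(72 + 28\right) \frac{1}{115} = 100 \cdot \frac{1}{115} = \frac{20}{23}$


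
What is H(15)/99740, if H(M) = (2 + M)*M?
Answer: 51/19948 ≈ 0.0025566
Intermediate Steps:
H(M) = M*(2 + M)
H(15)/99740 = (15*(2 + 15))/99740 = (15*17)*(1/99740) = 255*(1/99740) = 51/19948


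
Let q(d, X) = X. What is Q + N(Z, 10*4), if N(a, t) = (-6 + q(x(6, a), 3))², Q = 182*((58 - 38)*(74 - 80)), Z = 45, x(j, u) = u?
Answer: -21831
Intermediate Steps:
Q = -21840 (Q = 182*(20*(-6)) = 182*(-120) = -21840)
N(a, t) = 9 (N(a, t) = (-6 + 3)² = (-3)² = 9)
Q + N(Z, 10*4) = -21840 + 9 = -21831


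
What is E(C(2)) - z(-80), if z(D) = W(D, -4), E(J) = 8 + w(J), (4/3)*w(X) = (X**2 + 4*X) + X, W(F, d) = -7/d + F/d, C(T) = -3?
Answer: -73/4 ≈ -18.250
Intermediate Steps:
w(X) = 3*X**2/4 + 15*X/4 (w(X) = 3*((X**2 + 4*X) + X)/4 = 3*(X**2 + 5*X)/4 = 3*X**2/4 + 15*X/4)
E(J) = 8 + 3*J*(5 + J)/4
z(D) = 7/4 - D/4 (z(D) = (-7 + D)/(-4) = -(-7 + D)/4 = 7/4 - D/4)
E(C(2)) - z(-80) = (8 + (3/4)*(-3)*(5 - 3)) - (7/4 - 1/4*(-80)) = (8 + (3/4)*(-3)*2) - (7/4 + 20) = (8 - 9/2) - 1*87/4 = 7/2 - 87/4 = -73/4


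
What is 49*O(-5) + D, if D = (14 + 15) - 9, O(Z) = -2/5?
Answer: ⅖ ≈ 0.40000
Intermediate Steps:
O(Z) = -⅖ (O(Z) = -2*⅕ = -⅖)
D = 20 (D = 29 - 9 = 20)
49*O(-5) + D = 49*(-⅖) + 20 = -98/5 + 20 = ⅖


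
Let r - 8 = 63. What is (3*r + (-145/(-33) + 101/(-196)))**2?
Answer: 1967766478441/41835024 ≈ 47036.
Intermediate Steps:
r = 71 (r = 8 + 63 = 71)
(3*r + (-145/(-33) + 101/(-196)))**2 = (3*71 + (-145/(-33) + 101/(-196)))**2 = (213 + (-145*(-1/33) + 101*(-1/196)))**2 = (213 + (145/33 - 101/196))**2 = (213 + 25087/6468)**2 = (1402771/6468)**2 = 1967766478441/41835024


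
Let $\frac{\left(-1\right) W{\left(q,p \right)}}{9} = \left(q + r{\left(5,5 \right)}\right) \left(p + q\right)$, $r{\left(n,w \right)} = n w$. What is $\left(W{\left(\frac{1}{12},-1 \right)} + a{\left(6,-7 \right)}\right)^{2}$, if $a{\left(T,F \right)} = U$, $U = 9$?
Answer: $\frac{11937025}{256} \approx 46629.0$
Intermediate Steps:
$a{\left(T,F \right)} = 9$
$W{\left(q,p \right)} = - 9 \left(25 + q\right) \left(p + q\right)$ ($W{\left(q,p \right)} = - 9 \left(q + 5 \cdot 5\right) \left(p + q\right) = - 9 \left(q + 25\right) \left(p + q\right) = - 9 \left(25 + q\right) \left(p + q\right)$)
$\left(W{\left(\frac{1}{12},-1 \right)} + a{\left(6,-7 \right)}\right)^{2} = \left(\left(\left(-225\right) \left(-1\right) - \frac{225}{12} - 9 \left(\frac{1}{12}\right)^{2} - - \frac{9}{12}\right) + 9\right)^{2} = \left(\left(225 - \frac{75}{4} - \frac{9}{144} - \left(-9\right) \frac{1}{12}\right) + 9\right)^{2} = \left(\left(225 - \frac{75}{4} - \frac{1}{16} + \frac{3}{4}\right) + 9\right)^{2} = \left(\frac{3311}{16} + 9\right)^{2} = \left(\frac{3455}{16}\right)^{2} = \frac{11937025}{256}$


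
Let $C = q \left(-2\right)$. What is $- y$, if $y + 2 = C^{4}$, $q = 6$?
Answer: $-20734$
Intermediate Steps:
$C = -12$ ($C = 6 \left(-2\right) = -12$)
$y = 20734$ ($y = -2 + \left(-12\right)^{4} = -2 + 20736 = 20734$)
$- y = \left(-1\right) 20734 = -20734$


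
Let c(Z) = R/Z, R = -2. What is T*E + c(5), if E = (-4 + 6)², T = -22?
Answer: -442/5 ≈ -88.400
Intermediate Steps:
c(Z) = -2/Z
E = 4 (E = 2² = 4)
T*E + c(5) = -22*4 - 2/5 = -88 - 2*⅕ = -88 - ⅖ = -442/5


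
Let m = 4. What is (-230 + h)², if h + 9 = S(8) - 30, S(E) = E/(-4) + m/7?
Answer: 3583449/49 ≈ 73132.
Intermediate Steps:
S(E) = 4/7 - E/4 (S(E) = E/(-4) + 4/7 = E*(-¼) + 4*(⅐) = -E/4 + 4/7 = 4/7 - E/4)
h = -283/7 (h = -9 + ((4/7 - ¼*8) - 30) = -9 + ((4/7 - 2) - 30) = -9 + (-10/7 - 30) = -9 - 220/7 = -283/7 ≈ -40.429)
(-230 + h)² = (-230 - 283/7)² = (-1893/7)² = 3583449/49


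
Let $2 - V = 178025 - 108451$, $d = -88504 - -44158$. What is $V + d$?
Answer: $-113918$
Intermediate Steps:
$d = -44346$ ($d = -88504 + 44158 = -44346$)
$V = -69572$ ($V = 2 - \left(178025 - 108451\right) = 2 - 69574 = -69572$)
$V + d = -69572 - 44346 = -113918$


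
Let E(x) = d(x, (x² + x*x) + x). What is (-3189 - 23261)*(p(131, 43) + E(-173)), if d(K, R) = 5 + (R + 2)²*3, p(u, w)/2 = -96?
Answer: -282687382894000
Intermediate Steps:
p(u, w) = -192 (p(u, w) = 2*(-96) = -192)
d(K, R) = 5 + 3*(2 + R)² (d(K, R) = 5 + (2 + R)²*3 = 5 + 3*(2 + R)²)
E(x) = 5 + 3*(2 + x + 2*x²)² (E(x) = 5 + 3*(2 + ((x² + x*x) + x))² = 5 + 3*(2 + ((x² + x²) + x))² = 5 + 3*(2 + (2*x² + x))² = 5 + 3*(2 + (x + 2*x²))² = 5 + 3*(2 + x + 2*x²)²)
(-3189 - 23261)*(p(131, 43) + E(-173)) = (-3189 - 23261)*(-192 + (5 + 3*(2 - 173*(1 + 2*(-173)))²)) = -26450*(-192 + (5 + 3*(2 - 173*(1 - 346))²)) = -26450*(-192 + (5 + 3*(2 - 173*(-345))²)) = -26450*(-192 + (5 + 3*(2 + 59685)²)) = -26450*(-192 + (5 + 3*59687²)) = -26450*(-192 + (5 + 3*3562537969)) = -26450*(-192 + (5 + 10687613907)) = -26450*(-192 + 10687613912) = -26450*10687613720 = -282687382894000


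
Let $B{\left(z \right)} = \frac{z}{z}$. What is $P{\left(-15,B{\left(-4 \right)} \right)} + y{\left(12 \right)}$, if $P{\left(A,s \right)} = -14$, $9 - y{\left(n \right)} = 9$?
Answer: $-14$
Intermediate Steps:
$B{\left(z \right)} = 1$
$y{\left(n \right)} = 0$ ($y{\left(n \right)} = 9 - 9 = 0$)
$P{\left(-15,B{\left(-4 \right)} \right)} + y{\left(12 \right)} = -14 + 0 = -14$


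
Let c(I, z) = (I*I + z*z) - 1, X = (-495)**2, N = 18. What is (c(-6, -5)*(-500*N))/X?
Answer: -800/363 ≈ -2.2039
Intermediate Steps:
X = 245025
c(I, z) = -1 + I**2 + z**2 (c(I, z) = (I**2 + z**2) - 1 = -1 + I**2 + z**2)
(c(-6, -5)*(-500*N))/X = ((-1 + (-6)**2 + (-5)**2)*(-500*18))/245025 = ((-1 + 36 + 25)*(-9000))*(1/245025) = (60*(-9000))*(1/245025) = -540000*1/245025 = -800/363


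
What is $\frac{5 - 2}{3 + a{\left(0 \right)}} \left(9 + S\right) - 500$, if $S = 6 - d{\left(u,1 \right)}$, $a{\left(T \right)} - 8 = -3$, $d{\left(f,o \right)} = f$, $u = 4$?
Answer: $- \frac{3967}{8} \approx -495.88$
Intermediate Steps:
$a{\left(T \right)} = 5$ ($a{\left(T \right)} = 8 - 3 = 5$)
$S = 2$ ($S = 6 - 4 = 2$)
$\frac{5 - 2}{3 + a{\left(0 \right)}} \left(9 + S\right) - 500 = \frac{5 - 2}{3 + 5} \left(9 + 2\right) - 500 = \frac{3}{8} \cdot 11 - 500 = \frac{33}{8} - 500 = - \frac{3967}{8}$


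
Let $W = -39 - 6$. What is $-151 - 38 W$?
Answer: $1559$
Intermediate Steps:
$W = -45$ ($W = -39 - 6 = -45$)
$-151 - 38 W = -151 - -1710 = -151 + 1710 = 1559$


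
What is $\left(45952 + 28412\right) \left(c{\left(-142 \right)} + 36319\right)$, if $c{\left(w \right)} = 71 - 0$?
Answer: $2706105960$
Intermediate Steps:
$c{\left(w \right)} = 71$ ($c{\left(w \right)} = 71 + 0 = 71$)
$\left(45952 + 28412\right) \left(c{\left(-142 \right)} + 36319\right) = \left(45952 + 28412\right) \left(71 + 36319\right) = 74364 \cdot 36390 = 2706105960$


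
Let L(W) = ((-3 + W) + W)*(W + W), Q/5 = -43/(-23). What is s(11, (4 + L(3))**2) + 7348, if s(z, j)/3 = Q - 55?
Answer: 165854/23 ≈ 7211.0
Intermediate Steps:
Q = 215/23 (Q = 5*(-43/(-23)) = 5*(-43*(-1/23)) = 5*(43/23) = 215/23 ≈ 9.3478)
L(W) = 2*W*(-3 + 2*W) (L(W) = (-3 + 2*W)*(2*W) = 2*W*(-3 + 2*W))
s(z, j) = -3150/23 (s(z, j) = 3*(215/23 - 55) = 3*(-1050/23) = -3150/23)
s(11, (4 + L(3))**2) + 7348 = -3150/23 + 7348 = 165854/23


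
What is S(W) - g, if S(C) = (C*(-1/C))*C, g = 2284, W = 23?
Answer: -2307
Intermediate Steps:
S(C) = -C
S(W) - g = -1*23 - 1*2284 = -23 - 2284 = -2307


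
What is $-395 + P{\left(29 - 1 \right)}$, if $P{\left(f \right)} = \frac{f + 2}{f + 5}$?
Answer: $- \frac{4335}{11} \approx -394.09$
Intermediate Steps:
$P{\left(f \right)} = \frac{2 + f}{5 + f}$
$-395 + P{\left(29 - 1 \right)} = -395 + \frac{2 + \left(29 - 1\right)}{5 + \left(29 - 1\right)} = -395 + \frac{2 + 28}{5 + 28} = -395 + \frac{1}{33} \cdot 30 = -395 + \frac{10}{11} = - \frac{4335}{11}$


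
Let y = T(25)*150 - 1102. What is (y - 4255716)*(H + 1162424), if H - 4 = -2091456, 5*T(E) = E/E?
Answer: 3954675242064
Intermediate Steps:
T(E) = ⅕ (T(E) = (E/E)/5 = (⅕)*1 = ⅕)
H = -2091452 (H = 4 - 2091456 = -2091452)
y = -1072 (y = (⅕)*150 - 1102 = 30 - 1102 = -1072)
(y - 4255716)*(H + 1162424) = (-1072 - 4255716)*(-2091452 + 1162424) = -4256788*(-929028) = 3954675242064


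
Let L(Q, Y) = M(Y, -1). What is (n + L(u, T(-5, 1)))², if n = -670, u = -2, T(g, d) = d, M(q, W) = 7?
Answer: 439569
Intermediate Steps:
L(Q, Y) = 7
(n + L(u, T(-5, 1)))² = (-670 + 7)² = (-663)² = 439569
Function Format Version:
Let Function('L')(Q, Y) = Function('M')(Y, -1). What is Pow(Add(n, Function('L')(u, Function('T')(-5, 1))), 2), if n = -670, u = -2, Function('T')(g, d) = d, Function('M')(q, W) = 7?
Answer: 439569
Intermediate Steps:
Function('L')(Q, Y) = 7
Pow(Add(n, Function('L')(u, Function('T')(-5, 1))), 2) = Pow(Add(-670, 7), 2) = Pow(-663, 2) = 439569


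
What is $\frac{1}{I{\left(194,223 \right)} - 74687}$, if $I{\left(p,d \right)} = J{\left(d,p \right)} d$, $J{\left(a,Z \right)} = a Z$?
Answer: $\frac{1}{9572739} \approx 1.0446 \cdot 10^{-7}$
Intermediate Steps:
$J{\left(a,Z \right)} = Z a$
$I{\left(p,d \right)} = p d^{2}$ ($I{\left(p,d \right)} = p d d = d p d = p d^{2}$)
$\frac{1}{I{\left(194,223 \right)} - 74687} = \frac{1}{194 \cdot 223^{2} - 74687} = \frac{1}{194 \cdot 49729 - 74687} = \frac{1}{9647426 - 74687} = \frac{1}{9572739}$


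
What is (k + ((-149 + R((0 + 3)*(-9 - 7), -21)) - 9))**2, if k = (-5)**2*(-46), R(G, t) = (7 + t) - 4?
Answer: 1758276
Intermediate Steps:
R(G, t) = 3 + t
k = -1150 (k = 25*(-46) = -1150)
(k + ((-149 + R((0 + 3)*(-9 - 7), -21)) - 9))**2 = (-1150 + ((-149 + (3 - 21)) - 9))**2 = (-1150 + ((-149 - 18) - 9))**2 = (-1150 + (-167 - 9))**2 = (-1150 - 176)**2 = (-1326)**2 = 1758276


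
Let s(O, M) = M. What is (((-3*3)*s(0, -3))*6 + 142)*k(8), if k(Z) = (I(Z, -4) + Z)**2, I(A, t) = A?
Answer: 77824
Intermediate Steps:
k(Z) = 4*Z**2 (k(Z) = (Z + Z)**2 = (2*Z)**2 = 4*Z**2)
(((-3*3)*s(0, -3))*6 + 142)*k(8) = ((-3*3*(-3))*6 + 142)*(4*8**2) = (-9*(-3)*6 + 142)*(4*64) = (27*6 + 142)*256 = (162 + 142)*256 = 304*256 = 77824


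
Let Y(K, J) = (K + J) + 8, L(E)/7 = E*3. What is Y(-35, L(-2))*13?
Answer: -897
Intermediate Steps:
L(E) = 21*E (L(E) = 7*(E*3) = 7*(3*E) = 21*E)
Y(K, J) = 8 + J + K (Y(K, J) = (J + K) + 8 = 8 + J + K)
Y(-35, L(-2))*13 = (8 + 21*(-2) - 35)*13 = (8 - 42 - 35)*13 = -69*13 = -897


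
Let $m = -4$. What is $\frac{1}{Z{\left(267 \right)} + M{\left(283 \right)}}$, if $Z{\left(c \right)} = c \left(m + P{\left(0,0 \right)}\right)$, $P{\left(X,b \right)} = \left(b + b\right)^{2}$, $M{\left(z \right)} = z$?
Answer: $- \frac{1}{785} \approx -0.0012739$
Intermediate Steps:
$P{\left(X,b \right)} = 4 b^{2}$ ($P{\left(X,b \right)} = \left(2 b\right)^{2} = 4 b^{2}$)
$Z{\left(c \right)} = - 4 c$ ($Z{\left(c \right)} = c \left(-4 + 4 \cdot 0^{2}\right) = c \left(-4 + 4 \cdot 0\right) = c \left(-4 + 0\right) = c \left(-4\right) = - 4 c$)
$\frac{1}{Z{\left(267 \right)} + M{\left(283 \right)}} = \frac{1}{\left(-4\right) 267 + 283} = \frac{1}{-1068 + 283} = \frac{1}{-785} = - \frac{1}{785}$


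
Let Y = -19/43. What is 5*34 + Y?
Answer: 7291/43 ≈ 169.56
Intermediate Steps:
Y = -19/43 (Y = -19*1/43 = -19/43 ≈ -0.44186)
5*34 + Y = 5*34 - 19/43 = 170 - 19/43 = 7291/43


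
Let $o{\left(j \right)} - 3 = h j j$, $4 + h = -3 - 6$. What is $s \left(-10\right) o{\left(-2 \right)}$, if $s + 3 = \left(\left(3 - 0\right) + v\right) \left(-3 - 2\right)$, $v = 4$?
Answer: $-18620$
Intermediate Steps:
$h = -13$ ($h = -4 - 9 = -13$)
$s = -38$ ($s = -3 + \left(\left(3 - 0\right) + 4\right) \left(-3 - 2\right) = -3 + \left(\left(3 + 0\right) + 4\right) \left(-5\right) = -3 + \left(3 + 4\right) \left(-5\right) = -3 + 7 \left(-5\right) = -3 - 35 = -38$)
$o{\left(j \right)} = 3 - 13 j^{2}$ ($o{\left(j \right)} = 3 + - 13 j j = 3 - 13 j^{2}$)
$s \left(-10\right) o{\left(-2 \right)} = \left(-38\right) \left(-10\right) \left(3 - 13 \left(-2\right)^{2}\right) = 380 \left(3 - 52\right) = 380 \left(-49\right) = -18620$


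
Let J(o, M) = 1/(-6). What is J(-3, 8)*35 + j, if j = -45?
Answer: -305/6 ≈ -50.833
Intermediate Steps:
J(o, M) = -⅙
J(-3, 8)*35 + j = -⅙*35 - 45 = -35/6 - 45 = -305/6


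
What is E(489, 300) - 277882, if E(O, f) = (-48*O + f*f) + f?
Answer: -211054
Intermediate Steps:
E(O, f) = f + f² - 48*O (E(O, f) = (-48*O + f²) + f = (f² - 48*O) + f = f + f² - 48*O)
E(489, 300) - 277882 = (300 + 300² - 48*489) - 277882 = (300 + 90000 - 23472) - 277882 = 66828 - 277882 = -211054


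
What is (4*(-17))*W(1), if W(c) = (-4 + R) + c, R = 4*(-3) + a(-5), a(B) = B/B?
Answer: 952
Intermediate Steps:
a(B) = 1
R = -11 (R = 4*(-3) + 1 = -12 + 1 = -11)
W(c) = -15 + c (W(c) = (-4 - 11) + c = -15 + c)
(4*(-17))*W(1) = (4*(-17))*(-15 + 1) = -68*(-14) = 952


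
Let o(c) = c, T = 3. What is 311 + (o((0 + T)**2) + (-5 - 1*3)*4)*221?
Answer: -4772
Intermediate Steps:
311 + (o((0 + T)**2) + (-5 - 1*3)*4)*221 = 311 + ((0 + 3)**2 + (-5 - 1*3)*4)*221 = 311 + (3**2 + (-5 - 3)*4)*221 = 311 + (9 - 8*4)*221 = 311 + (9 - 32)*221 = 311 - 23*221 = 311 - 5083 = -4772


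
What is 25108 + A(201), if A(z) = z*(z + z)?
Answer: 105910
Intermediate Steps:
A(z) = 2*z² (A(z) = z*(2*z) = 2*z²)
25108 + A(201) = 25108 + 2*201² = 25108 + 2*40401 = 25108 + 80802 = 105910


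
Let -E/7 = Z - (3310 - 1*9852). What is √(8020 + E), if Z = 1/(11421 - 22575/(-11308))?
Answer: I*√630267133450845471834/129171243 ≈ 194.36*I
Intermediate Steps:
Z = 11308/129171243 (Z = 1/(11421 - 22575*(-1/11308)) = 1/(11421 + 22575/11308) = 1/(129171243/11308) = 11308/129171243 ≈ 8.7543e-5)
E = -5915267981098/129171243 (E = -7*(11308/129171243 - (3310 - 1*9852)) = -7*(11308/129171243 - (3310 - 9852)) = -7*(11308/129171243 - 1*(-6542)) = -7*(11308/129171243 + 6542) = -7*845038283014/129171243 = -5915267981098/129171243 ≈ -45794.)
√(8020 + E) = √(8020 - 5915267981098/129171243) = √(-4879314612238/129171243) = I*√630267133450845471834/129171243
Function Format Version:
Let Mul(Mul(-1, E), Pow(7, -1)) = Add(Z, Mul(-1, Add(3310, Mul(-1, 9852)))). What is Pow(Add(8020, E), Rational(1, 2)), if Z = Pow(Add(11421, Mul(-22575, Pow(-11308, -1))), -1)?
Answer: Mul(Rational(1, 129171243), I, Pow(630267133450845471834, Rational(1, 2))) ≈ Mul(194.36, I)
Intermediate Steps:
Z = Rational(11308, 129171243) (Z = Pow(Add(11421, Mul(-22575, Rational(-1, 11308))), -1) = Pow(Add(11421, Rational(22575, 11308)), -1) = Pow(Rational(129171243, 11308), -1) = Rational(11308, 129171243) ≈ 8.7543e-5)
E = Rational(-5915267981098, 129171243) (E = Mul(-7, Add(Rational(11308, 129171243), Mul(-1, Add(3310, Mul(-1, 9852))))) = Mul(-7, Add(Rational(11308, 129171243), Mul(-1, Add(3310, -9852)))) = Mul(-7, Add(Rational(11308, 129171243), Mul(-1, -6542))) = Mul(-7, Add(Rational(11308, 129171243), 6542)) = Mul(-7, Rational(845038283014, 129171243)) = Rational(-5915267981098, 129171243) ≈ -45794.)
Pow(Add(8020, E), Rational(1, 2)) = Pow(Add(8020, Rational(-5915267981098, 129171243)), Rational(1, 2)) = Pow(Rational(-4879314612238, 129171243), Rational(1, 2)) = Mul(Rational(1, 129171243), I, Pow(630267133450845471834, Rational(1, 2)))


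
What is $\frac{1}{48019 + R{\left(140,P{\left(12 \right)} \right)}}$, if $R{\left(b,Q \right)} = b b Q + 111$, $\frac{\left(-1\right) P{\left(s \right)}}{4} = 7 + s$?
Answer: $- \frac{1}{1441470} \approx -6.9374 \cdot 10^{-7}$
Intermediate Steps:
$P{\left(s \right)} = -28 - 4 s$ ($P{\left(s \right)} = - 4 \left(7 + s\right) = -28 - 4 s$)
$R{\left(b,Q \right)} = 111 + Q b^{2}$ ($R{\left(b,Q \right)} = b^{2} Q + 111 = Q b^{2} + 111 = 111 + Q b^{2}$)
$\frac{1}{48019 + R{\left(140,P{\left(12 \right)} \right)}} = \frac{1}{48019 + \left(111 + \left(-28 - 48\right) 140^{2}\right)} = \frac{1}{48019 + \left(111 + \left(-28 - 48\right) 19600\right)} = \frac{1}{48019 + \left(111 - 1489600\right)} = \frac{1}{48019 - 1489489} = \frac{1}{-1441470} = - \frac{1}{1441470}$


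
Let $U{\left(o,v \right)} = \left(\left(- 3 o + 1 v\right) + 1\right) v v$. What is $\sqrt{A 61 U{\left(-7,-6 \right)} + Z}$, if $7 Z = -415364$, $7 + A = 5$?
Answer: $\frac{2 i \sqrt{1587719}}{7} \approx 360.01 i$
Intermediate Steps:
$A = -2$ ($A = -7 + 5 = -2$)
$Z = - \frac{415364}{7}$ ($Z = \frac{1}{7} \left(-415364\right) = - \frac{415364}{7} \approx -59338.0$)
$U{\left(o,v \right)} = v^{2} \left(1 + v - 3 o\right)$ ($U{\left(o,v \right)} = \left(\left(- 3 o + v\right) + 1\right) v v = \left(\left(v - 3 o\right) + 1\right) v v = \left(1 + v - 3 o\right) v v = v \left(1 + v - 3 o\right) v = v^{2} \left(1 + v - 3 o\right)$)
$\sqrt{A 61 U{\left(-7,-6 \right)} + Z} = \sqrt{\left(-2\right) 61 \left(-6\right)^{2} \left(1 - 6 - -21\right) - \frac{415364}{7}} = \sqrt{- 122 \cdot 36 \left(1 - 6 + 21\right) - \frac{415364}{7}} = \sqrt{- 122 \cdot 36 \cdot 16 - \frac{415364}{7}} = \sqrt{\left(-122\right) 576 - \frac{415364}{7}} = \sqrt{-70272 - \frac{415364}{7}} = \sqrt{- \frac{907268}{7}} = \frac{2 i \sqrt{1587719}}{7}$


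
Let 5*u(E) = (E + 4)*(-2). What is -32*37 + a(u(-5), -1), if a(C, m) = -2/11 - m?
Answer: -13015/11 ≈ -1183.2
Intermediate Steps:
u(E) = -8/5 - 2*E/5 (u(E) = ((E + 4)*(-2))/5 = ((4 + E)*(-2))/5 = (-8 - 2*E)/5 = -8/5 - 2*E/5)
a(C, m) = -2/11 - m (a(C, m) = -2*1/11 - m = -2/11 - m)
-32*37 + a(u(-5), -1) = -32*37 + (-2/11 - 1*(-1)) = -1184 + (-2/11 + 1) = -1184 + 9/11 = -13015/11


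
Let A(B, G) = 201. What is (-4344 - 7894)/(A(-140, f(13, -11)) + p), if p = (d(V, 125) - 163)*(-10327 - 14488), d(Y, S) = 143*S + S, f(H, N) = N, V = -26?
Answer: 6119/221312477 ≈ 2.7649e-5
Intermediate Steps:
d(Y, S) = 144*S
p = -442625155 (p = (144*125 - 163)*(-10327 - 14488) = (18000 - 163)*(-24815) = 17837*(-24815) = -442625155)
(-4344 - 7894)/(A(-140, f(13, -11)) + p) = (-4344 - 7894)/(201 - 442625155) = -12238/(-442624954) = -12238*(-1/442624954) = 6119/221312477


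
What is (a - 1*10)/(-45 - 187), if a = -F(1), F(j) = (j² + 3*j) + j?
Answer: 15/232 ≈ 0.064655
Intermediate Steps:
F(j) = j² + 4*j
a = -5 (a = -(4 + 1) = -5 ≈ -5.0000)
(a - 1*10)/(-45 - 187) = (-5 - 1*10)/(-45 - 187) = (-5 - 10)/(-232) = -1/232*(-15) = 15/232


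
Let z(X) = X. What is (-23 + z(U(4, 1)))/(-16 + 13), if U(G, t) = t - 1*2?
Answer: 8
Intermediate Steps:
U(G, t) = -2 + t (U(G, t) = t - 2 = -2 + t)
(-23 + z(U(4, 1)))/(-16 + 13) = (-23 + (-2 + 1))/(-16 + 13) = (-23 - 1)/(-3) = -⅓*(-24) = 8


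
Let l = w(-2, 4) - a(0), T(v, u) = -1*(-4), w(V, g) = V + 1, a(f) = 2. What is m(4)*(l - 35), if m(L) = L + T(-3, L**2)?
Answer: -304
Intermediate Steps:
w(V, g) = 1 + V
T(v, u) = 4
m(L) = 4 + L (m(L) = L + 4 = 4 + L)
l = -3 (l = (1 - 2) - 1*2 = -1 - 2 = -3)
m(4)*(l - 35) = (4 + 4)*(-3 - 35) = 8*(-38) = -304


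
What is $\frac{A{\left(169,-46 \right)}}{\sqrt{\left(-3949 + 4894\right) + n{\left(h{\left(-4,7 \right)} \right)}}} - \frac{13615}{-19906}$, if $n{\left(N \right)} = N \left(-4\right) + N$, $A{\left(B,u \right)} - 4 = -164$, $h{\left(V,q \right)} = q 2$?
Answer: $\frac{13615}{19906} - \frac{160 \sqrt{903}}{903} \approx -4.6405$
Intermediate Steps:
$h{\left(V,q \right)} = 2 q$
$A{\left(B,u \right)} = -160$ ($A{\left(B,u \right)} = 4 - 164 = -160$)
$n{\left(N \right)} = - 3 N$ ($n{\left(N \right)} = - 4 N + N = - 3 N$)
$\frac{A{\left(169,-46 \right)}}{\sqrt{\left(-3949 + 4894\right) + n{\left(h{\left(-4,7 \right)} \right)}}} - \frac{13615}{-19906} = - \frac{160}{\sqrt{\left(-3949 + 4894\right) - 3 \cdot 2 \cdot 7}} - \frac{13615}{-19906} = - \frac{160}{\sqrt{945 - 42}} - - \frac{13615}{19906} = - \frac{160}{\sqrt{945 - 42}} + \frac{13615}{19906} = - \frac{160}{\sqrt{903}} + \frac{13615}{19906} = - 160 \frac{\sqrt{903}}{903} + \frac{13615}{19906} = - \frac{160 \sqrt{903}}{903} + \frac{13615}{19906} = \frac{13615}{19906} - \frac{160 \sqrt{903}}{903}$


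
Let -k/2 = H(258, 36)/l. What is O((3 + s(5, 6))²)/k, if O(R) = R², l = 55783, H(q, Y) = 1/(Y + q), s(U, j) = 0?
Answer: -664208181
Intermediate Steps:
k = -1/8200101 (k = -2/((36 + 258)*55783) = -2/(294*55783) = -1/(147*55783) = -2*1/16400202 = -1/8200101 ≈ -1.2195e-7)
O((3 + s(5, 6))²)/k = ((3 + 0)²)²/(-1/8200101) = (3²)²*(-8200101) = 9²*(-8200101) = 81*(-8200101) = -664208181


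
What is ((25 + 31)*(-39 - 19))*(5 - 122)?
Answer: 380016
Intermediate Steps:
((25 + 31)*(-39 - 19))*(5 - 122) = (56*(-58))*(-117) = -3248*(-117) = 380016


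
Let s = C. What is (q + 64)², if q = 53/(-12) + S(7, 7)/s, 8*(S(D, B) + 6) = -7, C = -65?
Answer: 346816129/97344 ≈ 3562.8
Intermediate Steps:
S(D, B) = -55/8 (S(D, B) = -6 + (⅛)*(-7) = -6 - 7/8 = -55/8)
s = -65
q = -1345/312 (q = 53/(-12) - 55/8/(-65) = 53*(-1/12) - 55/8*(-1/65) = -53/12 + 11/104 = -1345/312 ≈ -4.3109)
(q + 64)² = (-1345/312 + 64)² = (18623/312)² = 346816129/97344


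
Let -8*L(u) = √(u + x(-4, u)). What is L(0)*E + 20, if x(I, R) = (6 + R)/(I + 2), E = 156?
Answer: 20 - 39*I*√3/2 ≈ 20.0 - 33.775*I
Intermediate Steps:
x(I, R) = (6 + R)/(2 + I)
L(u) = -√(-3 + u/2)/8 (L(u) = -√(u + (6 + u)/(2 - 4))/8 = -√(u + (6 + u)/(-2))/8 = -√(u - (6 + u)/2)/8 = -√(u + (-3 - u/2))/8 = -√(-3 + u/2)/8)
L(0)*E + 20 = -√(-12 + 2*0)/16*156 + 20 = -√(-12 + 0)/16*156 + 20 = -I*√3/8*156 + 20 = -39*I*√3/2 + 20 = 20 - 39*I*√3/2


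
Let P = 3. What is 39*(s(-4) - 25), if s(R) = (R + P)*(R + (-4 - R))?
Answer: -819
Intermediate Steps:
s(R) = -12 - 4*R (s(R) = (R + 3)*(R + (-4 - R)) = (3 + R)*(-4) = -12 - 4*R)
39*(s(-4) - 25) = 39*((-12 - 4*(-4)) - 25) = 39*((-12 + 16) - 25) = 39*(4 - 25) = 39*(-21) = -819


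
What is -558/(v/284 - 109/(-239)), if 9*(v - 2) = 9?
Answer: -37874808/31673 ≈ -1195.8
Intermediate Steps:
v = 3 (v = 2 + (1/9)*9 = 2 + 1 = 3)
-558/(v/284 - 109/(-239)) = -558/(3/284 - 109/(-239)) = -558/(3*(1/284) - 109*(-1/239)) = -558/(3/284 + 109/239) = -558/31673/67876 = -558*67876/31673 = -37874808/31673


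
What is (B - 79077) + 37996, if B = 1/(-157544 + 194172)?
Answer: -1504714867/36628 ≈ -41081.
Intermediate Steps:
B = 1/36628 ≈ 2.7302e-5
(B - 79077) + 37996 = (1/36628 - 79077) + 37996 = -2896432355/36628 + 37996 = -1504714867/36628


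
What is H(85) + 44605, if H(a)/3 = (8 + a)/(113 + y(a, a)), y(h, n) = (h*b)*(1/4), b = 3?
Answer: 31536851/707 ≈ 44607.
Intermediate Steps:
y(h, n) = 3*h/4 (y(h, n) = (h*3)*(1/4) = (3*h)*(1*(1/4)) = (3*h)*(1/4) = 3*h/4)
H(a) = 3*(8 + a)/(113 + 3*a/4) (H(a) = 3*((8 + a)/(113 + 3*a/4)) = 3*(8 + a)/(113 + 3*a/4))
H(85) + 44605 = 12*(8 + 85)/(452 + 3*85) + 44605 = 12*93/(452 + 255) + 44605 = 12*93/707 + 44605 = 12*(1/707)*93 + 44605 = 1116/707 + 44605 = 31536851/707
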